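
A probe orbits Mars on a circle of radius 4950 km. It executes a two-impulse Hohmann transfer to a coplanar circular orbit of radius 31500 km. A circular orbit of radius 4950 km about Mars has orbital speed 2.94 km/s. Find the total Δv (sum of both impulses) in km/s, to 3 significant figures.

Δv = 1.48 km/s

From the circular-orbit relation v² = μ/r at r = 4950 km: μ = v²r = (2.94)² × 4950 = 42785.8 km³/s².
Semi-major axis of the transfer orbit: a_t = (4950 + 31500)/2 = 18225 km.
At r₁ the circular-orbit speed is v₁ = √(μ/r₁) = 2.9400 km/s.
Transfer-orbit speed at r₁ (v² = μ(2/r − 1/a)): v_p = √[μ(2/r₁ − 1/a_t)] = 3.8652 km/s.
First burn Δv₁ = |v_p − v₁| = 0.9252 km/s.
At r₂, v₂ = √(μ/r₂) = 1.1655 km/s.
Transfer-orbit speed at r₂: v_a = √[μ(2/r₂ − 1/a_t)] = 0.60738 km/s.
Second burn Δv₂ = |v₂ − v_a| = 0.5581 km/s.
Δv = Δv₁ + Δv₂ = 0.9252 + 0.5581 = 1.483 km/s.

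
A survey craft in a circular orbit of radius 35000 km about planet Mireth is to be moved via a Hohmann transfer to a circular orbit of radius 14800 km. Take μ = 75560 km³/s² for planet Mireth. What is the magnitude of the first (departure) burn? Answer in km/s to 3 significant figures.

Δv₁ = 0.337 km/s

Transfer-ellipse semi-major axis a_t = (r₁ + r₂)/2 = (35000 + 14800)/2 = 24900 km.
On the circular orbit at r = 35000 km, v_c = √(μ/r) = 1.4693 km/s.
Vis-viva on the transfer ellipse at r = 35000 km gives v_t = √[μ(2/r − 1/a_t)] = 1.1328 km/s.
Δv₁ = |v_t − v_c| = |1.1328 − 1.4693| = 0.3365 km/s.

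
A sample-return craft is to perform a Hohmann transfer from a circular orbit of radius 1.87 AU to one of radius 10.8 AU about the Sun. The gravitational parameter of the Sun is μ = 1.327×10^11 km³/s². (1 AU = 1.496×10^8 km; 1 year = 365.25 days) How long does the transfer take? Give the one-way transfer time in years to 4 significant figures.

t = 7.973 years

In km: r₁ = 1.87 × 1.496×10^8 = 2.79752×10^8 km; r₂ = 10.8 × 1.496×10^8 = 1.61568×10^9 km.
The Hohmann ellipse has a_t = (r₁ + r₂)/2 = 9.47716×10^8 km.
Half the transfer-orbit period gives t = π√(a_t³/μ) = 2.516×10^8 s.
Converting: 2.516×10^8 s ÷ 3.15576×10^7 s/year (365.25 × 86400) = 7.973 years.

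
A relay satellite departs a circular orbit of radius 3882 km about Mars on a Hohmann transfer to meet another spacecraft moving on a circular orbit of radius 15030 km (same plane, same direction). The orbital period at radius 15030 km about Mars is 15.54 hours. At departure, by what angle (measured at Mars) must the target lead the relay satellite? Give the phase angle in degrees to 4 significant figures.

From Kepler's third law T² = 4π²r³/μ at r = 15030 km, T = 15.54 hours = 15.54 × 3600 s = 55944 s: μ = 4π²r³/T² = 42828.2 km³/s².
Transfer-ellipse semi-major axis a_t = (r₁ + r₂)/2 = (3882 + 15030)/2 = 9456 km.
The half-period of the transfer ellipse is t = π√(a_t³/μ) = 13960 s.
Target angular speed ω₂ = √(μ/r₂³) = 1.123×10^-4 rad/s.
Angle swept by the target during transfer: ω₂·t = 1.5677 rad = 89.82°.
The relay satellite traverses 180° on the transfer ellipse, so the target must lead by 180° − 89.82° = 90.18°.

φ = 90.18°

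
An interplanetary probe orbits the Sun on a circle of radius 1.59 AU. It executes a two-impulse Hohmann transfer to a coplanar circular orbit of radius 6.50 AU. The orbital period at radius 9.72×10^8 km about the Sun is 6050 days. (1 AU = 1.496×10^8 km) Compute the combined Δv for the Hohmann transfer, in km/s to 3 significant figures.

From Kepler's third law T² = 4π²r³/μ at r = 9.72×10^8 km, T = 6050 days = 6050 × 86400 s = 5.2272×10^8 s: μ = 4π²r³/T² = 1.32685×10^11 km³/s².
In km: r₁ = 1.59 × 1.496×10^8 = 2.37864×10^8 km; r₂ = 6.50 × 1.496×10^8 = 9.724×10^8 km.
Semi-major axis of the transfer orbit: a_t = (2.37864×10^8 + 9.724×10^8)/2 = 6.05132×10^8 km.
At r₁ the circular-orbit speed is v₁ = √(μ/r₁) = 23.618 km/s.
Transfer-orbit speed at r₁ (v² = μ(2/r − 1/a)): v_p = √[μ(2/r₁ − 1/a_t)] = 29.939 km/s.
First burn Δv₁ = |v_p − v₁| = 6.321 km/s.
Circular speed at r₂: v₂ = √(μ/r₂) = 11.6812 km/s.
Transfer-orbit speed at r₂: v_a = √[μ(2/r₂ − 1/a_t)] = 7.32364 km/s.
Second burn Δv₂ = |v₂ − v_a| = 4.358 km/s.
Total Δv = Δv₁ + Δv₂ = 10.68 km/s.

Δv = 10.7 km/s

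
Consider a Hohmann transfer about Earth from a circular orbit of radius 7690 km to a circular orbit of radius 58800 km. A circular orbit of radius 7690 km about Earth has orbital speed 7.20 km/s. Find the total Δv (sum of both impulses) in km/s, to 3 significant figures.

Δv = 3.73 km/s

From the circular-orbit relation v² = μ/r at r = 7690 km: μ = v²r = (7.20)² × 7690 = 3.98650×10^5 km³/s².
Transfer-ellipse semi-major axis a_t = (r₁ + r₂)/2 = (7690 + 58800)/2 = 33245 km.
At r₁ the circular-orbit speed is v₁ = √(μ/r₁) = 7.200 km/s.
Transfer-orbit speed at r₁ (vis-viva equation): v_p = √[μ(2/r₁ − 1/a_t)] = 9.575 km/s.
First burn Δv₁ = |v_p − v₁| = 2.375 km/s.
Circular speed at r₂: v₂ = √(μ/r₂) = 2.604 km/s.
Transfer-orbit speed at r₂: v_a = √[μ(2/r₂ − 1/a_t)] = 1.252 km/s.
Second burn Δv₂ = |v₂ − v_a| = 1.352 km/s.
Total Δv = Δv₁ + Δv₂ = 3.727 km/s.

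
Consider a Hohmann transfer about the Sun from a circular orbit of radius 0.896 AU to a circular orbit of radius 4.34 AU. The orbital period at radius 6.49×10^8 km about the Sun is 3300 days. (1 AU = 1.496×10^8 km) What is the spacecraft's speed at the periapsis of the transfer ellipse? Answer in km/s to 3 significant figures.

v = 40.5 km/s

From Kepler's third law T² = 4π²r³/μ at r = 6.49×10^8 km, T = 3300 days = 3300 × 86400 s = 2.8512×10^8 s: μ = 4π²r³/T² = 1.32751×10^11 km³/s².
In km: r₁ = 0.896 × 1.496×10^8 = 1.340416×10^8 km; r₂ = 4.34 × 1.496×10^8 = 6.49264×10^8 km.
Transfer-ellipse semi-major axis a_t = (r₁ + r₂)/2 = (1.340416×10^8 + 6.49264×10^8)/2 = 3.916528×10^8 km.
The periapsis of the transfer ellipse is at r = 1.340416×10^8 km.
Applying v² = μ(2/r − 1/a_t): v = 40.52 km/s.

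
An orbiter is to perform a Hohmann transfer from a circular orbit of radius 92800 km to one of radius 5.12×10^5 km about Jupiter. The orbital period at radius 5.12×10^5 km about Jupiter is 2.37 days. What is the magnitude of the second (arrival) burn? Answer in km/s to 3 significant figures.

From Kepler's third law T² = 4π²r³/μ at r = 5.12×10^5 km, T = 2.37 days = 2.37 × 86400 s = 2.04768×10^5 s: μ = 4π²r³/T² = 1.26370×10^8 km³/s².
Transfer-ellipse semi-major axis a_t = (r₁ + r₂)/2 = (92800 + 5.120×10^5)/2 = 3.024×10^5 km.
Circular speed at r = 5.120×10^5 km: v_c = √(μ/r) = 15.71 km/s.
Transfer-orbit speed at the same r (vis-viva, a = a_t): v_t = √[μ(2/r − 1/a_t)] = 8.703 km/s.
Δv₂ = |v_t − v_c| = |8.703 − 15.71| = 7.007 km/s.

Δv₂ = 7.01 km/s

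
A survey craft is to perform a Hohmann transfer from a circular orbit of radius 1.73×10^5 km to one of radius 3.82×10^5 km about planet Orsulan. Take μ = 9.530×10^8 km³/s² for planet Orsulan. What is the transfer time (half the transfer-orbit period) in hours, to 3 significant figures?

Transfer-ellipse semi-major axis a_t = (r₁ + r₂)/2 = (1.730×10^5 + 3.820×10^5)/2 = 2.775×10^5 km.
By Kepler's third law the transfer-orbit period is T = 2π√(a_t³/μ), so t = T/2 = 14880 s.
Converting: 14880 s ÷ 3600 s/hour = 4.13 hours.

t = 4.13 hours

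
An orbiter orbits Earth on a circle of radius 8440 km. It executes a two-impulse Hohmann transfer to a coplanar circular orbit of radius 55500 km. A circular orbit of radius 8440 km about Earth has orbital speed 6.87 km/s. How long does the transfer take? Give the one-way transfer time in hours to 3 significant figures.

t = 7.90 hours

From the circular-orbit relation v² = μ/r at r = 8440 km: μ = v²r = (6.87)² × 8440 = 3.98342×10^5 km³/s².
Transfer-ellipse semi-major axis a_t = (r₁ + r₂)/2 = (8440 + 55500)/2 = 31970 km.
By Kepler's third law the transfer-orbit period is T = 2π√(a_t³/μ), so t = T/2 = 28450 s.
Converting: 28450 s ÷ 3600 s/hour = 7.90 hours.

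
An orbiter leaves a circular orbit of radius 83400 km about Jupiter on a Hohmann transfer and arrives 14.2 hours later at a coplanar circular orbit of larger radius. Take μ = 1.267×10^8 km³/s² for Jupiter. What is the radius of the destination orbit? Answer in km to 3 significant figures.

r₂ = 5.62×10^5 km

Transfer time t = 14.2 hours = 51120 s, and t = π√(a_t³/μ).
So a_t = (μ t²/π²)^(1/3) = (1.267×10^8 × (51120)² / π²)^(1/3) = 3.2252×10^5 km.
Since a_t = (r₁ + r₂)/2, r₂ = 2a_t − r₁ = 2×3.2252×10^5 − 83400 = 5.6164×10^5 km.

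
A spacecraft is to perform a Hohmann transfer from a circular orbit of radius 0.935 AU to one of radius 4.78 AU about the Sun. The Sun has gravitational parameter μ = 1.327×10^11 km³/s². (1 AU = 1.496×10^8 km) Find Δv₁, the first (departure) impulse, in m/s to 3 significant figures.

In km: r₁ = 0.935 × 1.496×10^8 = 1.39876×10^8 km; r₂ = 4.78 × 1.496×10^8 = 7.15088×10^8 km.
Transfer-ellipse semi-major axis a_t = (r₁ + r₂)/2 = (1.39876×10^8 + 7.15088×10^8)/2 = 4.27482×10^8 km.
On the circular orbit at r = 1.39876×10^8 km, v_c = √(μ/r) = 30.801 km/s.
Transfer-orbit speed at the same r (vis-viva, a = a_t): v_t = √[μ(2/r − 1/a_t)] = 39.837 km/s.
Δv₁ = |v_t − v_c| = |39.837 − 30.801| = 9.036 km/s.

Δv₁ = 9040 m/s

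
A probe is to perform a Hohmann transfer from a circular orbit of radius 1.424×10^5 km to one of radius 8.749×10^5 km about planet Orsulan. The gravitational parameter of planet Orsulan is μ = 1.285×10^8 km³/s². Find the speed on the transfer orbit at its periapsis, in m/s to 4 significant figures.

v = 39400 m/s

Semi-major axis of the transfer orbit: a_t = (1.424×10^5 + 8.749×10^5)/2 = 5.0865×10^5 km.
At periapsis, r = 1.424×10^5 km.
From the vis-viva equation, v = √[μ(2/r − 1/a_t)] = 39.40 km/s.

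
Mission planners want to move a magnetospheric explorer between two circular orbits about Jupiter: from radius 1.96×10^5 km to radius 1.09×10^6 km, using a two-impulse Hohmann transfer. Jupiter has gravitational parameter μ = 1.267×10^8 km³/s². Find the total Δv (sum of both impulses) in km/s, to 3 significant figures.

Δv = 12.5 km/s

The Hohmann ellipse has a_t = (r₁ + r₂)/2 = 6.430×10^5 km.
At r₁ the circular-orbit speed is v₁ = √(μ/r₁) = 25.425 km/s.
On the transfer ellipse at r₁, vis-viva equation gives v_p = √[μ(2/r₁ − 1/a_t)] = 33.103 km/s.
First burn Δv₁ = |v_p − v₁| = 7.678 km/s.
At r₂, v₂ = √(μ/r₂) = 10.7814 km/s.
Transfer-orbit speed at r₂: v_a = √[μ(2/r₂ − 1/a_t)] = 5.95248 km/s.
Second burn Δv₂ = |v₂ − v_a| = 4.829 km/s.
Total Δv = Δv₁ + Δv₂ = 12.51 km/s.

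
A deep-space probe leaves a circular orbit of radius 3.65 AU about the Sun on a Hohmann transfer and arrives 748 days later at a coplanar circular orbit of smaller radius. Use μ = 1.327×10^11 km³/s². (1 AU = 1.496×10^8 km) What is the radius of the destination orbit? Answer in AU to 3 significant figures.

r₂ = 1.47 AU

In km: r₁ = 3.65 × 1.496×10^8 = 5.4604×10^8 km.
Transfer time t = 748 days = 6.46272×10^7 s, and t = π√(a_t³/μ).
So a_t = (μ t²/π²)^(1/3) = (1.327×10^11 × (6.46272×10^7)² / π²)^(1/3) = 3.8294×10^8 km.
Since a_t = (r₁ + r₂)/2, r₂ = 2a_t − r₁ = 2×3.8294×10^8 − 5.4604×10^8 = 2.1984×10^8 km.
In AU: r₂ = 2.1984×10^8 / 1.496×10^8 = 1.47 AU.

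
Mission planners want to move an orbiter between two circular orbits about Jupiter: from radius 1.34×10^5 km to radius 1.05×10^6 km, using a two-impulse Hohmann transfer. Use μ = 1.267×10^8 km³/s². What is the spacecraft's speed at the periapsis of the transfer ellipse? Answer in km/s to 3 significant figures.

v = 41.0 km/s

Transfer-ellipse semi-major axis a_t = (r₁ + r₂)/2 = (1.340×10^5 + 1.050×10^6)/2 = 5.920×10^5 km.
The periapsis of the transfer ellipse is at r = 1.340×10^5 km.
Applying v² = μ(2/r − 1/a_t): v = 40.95 km/s.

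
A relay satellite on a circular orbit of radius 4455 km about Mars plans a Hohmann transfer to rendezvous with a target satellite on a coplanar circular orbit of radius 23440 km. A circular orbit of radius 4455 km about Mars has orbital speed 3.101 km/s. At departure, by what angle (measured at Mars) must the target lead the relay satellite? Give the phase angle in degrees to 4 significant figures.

From the circular-orbit relation v² = μ/r at r = 4455 km: μ = v²r = (3.101)² × 4455 = 42840.2 km³/s².
Semi-major axis of the transfer orbit: a_t = (4455 + 23440)/2 = 13947.5 km.
The half-period of the transfer ellipse is t = π√(a_t³/μ) = 25000 s.
The target's mean motion on its circular orbit is ω₂ = √(μ/r₂³) = 5.768×10^-5 rad/s.
Angle swept by the target during transfer: ω₂·t = 1.442 rad = 82.62°.
Arrival is 180° from departure on the ellipse, so φ = 180° − 82.62° = 97.38°.

φ = 97.38°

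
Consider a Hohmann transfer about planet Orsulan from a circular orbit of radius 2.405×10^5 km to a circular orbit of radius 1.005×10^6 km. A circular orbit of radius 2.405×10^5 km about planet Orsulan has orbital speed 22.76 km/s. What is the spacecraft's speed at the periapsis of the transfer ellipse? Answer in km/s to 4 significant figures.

v = 28.91 km/s

From the circular-orbit relation v² = μ/r at r = 2.405×10^5 km: μ = v²r = (22.76)² × 2.405×10^5 = 1.24583×10^8 km³/s².
Transfer-ellipse semi-major axis a_t = (r₁ + r₂)/2 = (2.405×10^5 + 1.005×10^6)/2 = 6.2275×10^5 km.
The periapsis of the transfer ellipse is at r = 2.405×10^5 km.
Vis-viva: v = √[μ(2/r − 1/a_t)] = √[1.24583×10^8 × (2/2.405×10^5 − 1/6.2275×10^5)] = 28.91 km/s.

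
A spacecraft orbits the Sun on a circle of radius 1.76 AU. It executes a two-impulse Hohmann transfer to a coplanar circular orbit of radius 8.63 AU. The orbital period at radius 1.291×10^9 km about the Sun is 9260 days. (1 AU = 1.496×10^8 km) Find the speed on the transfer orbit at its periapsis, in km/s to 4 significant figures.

From Kepler's third law T² = 4π²r³/μ at r = 1.291×10^9 km, T = 9260 days = 9260 × 86400 s = 8.00064×10^8 s: μ = 4π²r³/T² = 1.32706×10^11 km³/s².
In km: r₁ = 1.76 × 1.496×10^8 = 2.63296×10^8 km; r₂ = 8.63 × 1.496×10^8 = 1.291048×10^9 km.
The Hohmann ellipse has a_t = (r₁ + r₂)/2 = 7.77172×10^8 km.
At periapsis, r = 2.63296×10^8 km.
Vis-viva: v = √[μ(2/r − 1/a_t)] = √[1.32706×10^11 × (2/2.63296×10^8 − 1/7.77172×10^8)] = 28.94 km/s.

v = 28.94 km/s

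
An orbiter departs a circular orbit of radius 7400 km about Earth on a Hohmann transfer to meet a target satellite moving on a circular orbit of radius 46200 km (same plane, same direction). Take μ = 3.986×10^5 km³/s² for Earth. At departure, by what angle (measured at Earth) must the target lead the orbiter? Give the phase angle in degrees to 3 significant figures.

φ = 100°

Transfer-ellipse semi-major axis a_t = (r₁ + r₂)/2 = (7400 + 46200)/2 = 26800 km.
Transfer time t = π√(a_t³/μ) = 21830 s.
Target angular speed ω₂ = √(μ/r₂³) = 6.358×10^-5 rad/s.
Angle swept by the target during transfer: ω₂·t = 1.388 rad = 79.53°.
Arrival is 180° from departure on the ellipse, so φ = 180° − 79.53° = 100°.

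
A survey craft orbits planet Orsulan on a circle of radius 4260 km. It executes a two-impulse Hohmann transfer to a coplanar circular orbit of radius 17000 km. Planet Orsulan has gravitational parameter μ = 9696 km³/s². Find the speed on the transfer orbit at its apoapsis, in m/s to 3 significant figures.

The Hohmann ellipse has a_t = (r₁ + r₂)/2 = 10630 km.
The apoapsis of the transfer ellipse is at r = 17000 km.
From the vis-viva equation, v = √[μ(2/r − 1/a_t)] = 0.4781 km/s.

v = 478 m/s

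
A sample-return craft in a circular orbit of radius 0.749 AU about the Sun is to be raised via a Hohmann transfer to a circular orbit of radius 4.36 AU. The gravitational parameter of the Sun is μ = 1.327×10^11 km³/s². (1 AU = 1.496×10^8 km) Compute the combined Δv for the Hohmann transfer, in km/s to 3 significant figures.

Δv = 17.1 km/s

In km: r₁ = 0.749 × 1.496×10^8 = 1.120504×10^8 km; r₂ = 4.36 × 1.496×10^8 = 6.52256×10^8 km.
The Hohmann ellipse has a_t = (r₁ + r₂)/2 = 3.821532×10^8 km.
At r₁ the circular-orbit speed is v₁ = √(μ/r₁) = 34.41 km/s.
On the transfer ellipse at r₁, vis-viva equation gives v_p = √[μ(2/r₁ − 1/a_t)] = 44.96 km/s.
First burn Δv₁ = |v_p − v₁| = 10.55 km/s.
At r₂, v₂ = √(μ/r₂) = 14.2635 km/s.
Transfer-orbit speed at r₂: v_a = √[μ(2/r₂ − 1/a_t)] = 7.72350 km/s.
Second burn Δv₂ = |v₂ − v_a| = 6.540 km/s.
Total Δv = Δv₁ + Δv₂ = 17.09 km/s.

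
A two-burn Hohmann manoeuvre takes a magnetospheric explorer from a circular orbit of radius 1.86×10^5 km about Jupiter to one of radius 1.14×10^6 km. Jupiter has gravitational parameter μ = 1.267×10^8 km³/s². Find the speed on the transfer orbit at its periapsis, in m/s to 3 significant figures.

The Hohmann ellipse has a_t = (r₁ + r₂)/2 = 6.630×10^5 km.
At periapsis, r = 1.860×10^5 km.
From the vis-viva equation, v = √[μ(2/r − 1/a_t)] = 34.22 km/s.

v = 34200 m/s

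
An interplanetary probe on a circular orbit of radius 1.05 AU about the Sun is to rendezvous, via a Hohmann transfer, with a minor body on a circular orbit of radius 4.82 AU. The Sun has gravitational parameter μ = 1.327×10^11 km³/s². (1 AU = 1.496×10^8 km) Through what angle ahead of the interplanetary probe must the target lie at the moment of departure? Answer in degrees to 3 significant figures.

φ = 94.5°

In km: r₁ = 1.05 × 1.496×10^8 = 1.5708×10^8 km; r₂ = 4.82 × 1.496×10^8 = 7.21072×10^8 km.
The Hohmann ellipse has a_t = (r₁ + r₂)/2 = 4.39076×10^8 km.
The half-period of the transfer ellipse is t = π√(a_t³/μ) = 7.93458×10^7 s.
Target angular speed ω₂ = √(μ/r₂³) = 1.88134×10^-8 rad/s.
Angle swept by the target during transfer: ω₂·t = 1.4928 rad = 85.53°.
Arrival is 180° from departure on the ellipse, so φ = 180° − 85.53° = 94.5°.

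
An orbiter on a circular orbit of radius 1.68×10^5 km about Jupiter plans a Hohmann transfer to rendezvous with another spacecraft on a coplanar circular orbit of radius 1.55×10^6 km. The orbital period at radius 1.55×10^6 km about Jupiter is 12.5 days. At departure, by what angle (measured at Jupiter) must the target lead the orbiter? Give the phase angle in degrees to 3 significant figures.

φ = 106°

From Kepler's third law T² = 4π²r³/μ at r = 1.55×10^6 km, T = 12.5 days = 12.5 × 86400 s = 1.080×10^6 s: μ = 4π²r³/T² = 1.26040×10^8 km³/s².
Semi-major axis of the transfer orbit: a_t = (1.680×10^5 + 1.550×10^6)/2 = 8.590×10^5 km.
The half-period of the transfer ellipse is t = π√(a_t³/μ) = 2.228×10^5 s.
The target's mean motion on its circular orbit is ω₂ = √(μ/r₂³) = 5.818×10^-6 rad/s.
Angle swept by the target during transfer: ω₂·t = 1.296 rad = 74.26°.
The orbiter traverses 180° on the transfer ellipse, so the target must lead by 180° − 74.26° = 106°.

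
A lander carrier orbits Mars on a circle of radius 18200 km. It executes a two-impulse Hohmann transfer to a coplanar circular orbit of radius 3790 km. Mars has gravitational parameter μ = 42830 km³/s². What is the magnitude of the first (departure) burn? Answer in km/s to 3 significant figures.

Transfer-ellipse semi-major axis a_t = (r₁ + r₂)/2 = (18200 + 3790)/2 = 10995 km.
Circular speed at r = 18200 km: v_c = √(μ/r) = 1.53405 km/s.
Vis-viva on the transfer ellipse at r = 18200 km gives v_t = √[μ(2/r − 1/a_t)] = 0.900659 km/s.
Δv₁ = |v_t − v_c| = |0.900659 − 1.53405| = 0.6334 km/s.

Δv₁ = 0.633 km/s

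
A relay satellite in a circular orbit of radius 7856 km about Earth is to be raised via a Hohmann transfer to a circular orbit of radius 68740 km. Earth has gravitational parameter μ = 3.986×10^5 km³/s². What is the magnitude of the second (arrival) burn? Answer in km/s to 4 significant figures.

Transfer-ellipse semi-major axis a_t = (r₁ + r₂)/2 = (7856 + 68740)/2 = 38298 km.
Circular speed at r = 68740 km: v_c = √(μ/r) = 2.408 km/s.
Transfer-orbit speed at the same r (vis-viva, a = a_t): v_t = √[μ(2/r − 1/a_t)] = 1.091 km/s.
Δv₂ = |v_t − v_c| = |1.091 − 2.408| = 1.317 km/s.

Δv₂ = 1.317 km/s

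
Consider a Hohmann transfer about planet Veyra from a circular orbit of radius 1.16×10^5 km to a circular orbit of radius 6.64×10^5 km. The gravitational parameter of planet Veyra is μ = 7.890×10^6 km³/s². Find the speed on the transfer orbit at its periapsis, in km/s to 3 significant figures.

v = 10.8 km/s

Semi-major axis of the transfer orbit: a_t = (1.160×10^5 + 6.640×10^5)/2 = 3.900×10^5 km.
The periapsis of the transfer ellipse is at r = 1.160×10^5 km.
Applying v² = μ(2/r − 1/a_t): v = 10.76 km/s.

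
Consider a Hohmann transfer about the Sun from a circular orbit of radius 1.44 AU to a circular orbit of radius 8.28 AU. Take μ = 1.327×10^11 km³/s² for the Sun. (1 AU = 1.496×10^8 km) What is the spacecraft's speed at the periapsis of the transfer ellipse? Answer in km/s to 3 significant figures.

v = 32.4 km/s

In km: r₁ = 1.44 × 1.496×10^8 = 2.15424×10^8 km; r₂ = 8.28 × 1.496×10^8 = 1.238688×10^9 km.
Semi-major axis of the transfer orbit: a_t = (2.15424×10^8 + 1.238688×10^9)/2 = 7.27056×10^8 km.
At periapsis, r = 2.15424×10^8 km.
Applying v² = μ(2/r − 1/a_t): v = 32.40 km/s.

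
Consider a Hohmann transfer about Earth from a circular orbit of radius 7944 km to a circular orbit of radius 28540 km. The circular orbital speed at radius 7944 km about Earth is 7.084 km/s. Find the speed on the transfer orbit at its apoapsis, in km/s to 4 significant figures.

From the circular-orbit relation v² = μ/r at r = 7944 km: μ = v²r = (7.084)² × 7944 = 3.98654×10^5 km³/s².
Semi-major axis of the transfer orbit: a_t = (7944 + 28540)/2 = 18242 km.
At apoapsis, r = 28540 km.
From the vis-viva equation, v = √[μ(2/r − 1/a_t)] = 2.466 km/s.

v = 2.466 km/s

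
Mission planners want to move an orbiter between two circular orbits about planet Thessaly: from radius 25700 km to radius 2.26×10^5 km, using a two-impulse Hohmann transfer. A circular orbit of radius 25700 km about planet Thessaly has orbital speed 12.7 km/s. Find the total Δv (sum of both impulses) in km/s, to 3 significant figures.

From the circular-orbit relation v² = μ/r at r = 25700 km: μ = v²r = (12.7)² × 25700 = 4.14515×10^6 km³/s².
Transfer-ellipse semi-major axis a_t = (r₁ + r₂)/2 = (25700 + 2.260×10^5)/2 = 1.2585×10^5 km.
Circular speed at r₁: v₁ = √(μ/r₁) = √(4.14515×10^6/25700) = 12.700 km/s.
On the transfer ellipse at r₁, vis-viva gives v_p = √[μ(2/r₁ − 1/a_t)] = 17.019 km/s.
First burn Δv₁ = |v_p − v₁| = 4.319 km/s.
At r₂, v₂ = √(μ/r₂) = 4.2827 km/s.
Transfer-orbit speed at r₂: v_a = √[μ(2/r₂ − 1/a_t)] = 1.9353 km/s.
Second burn Δv₂ = |v₂ − v_a| = 2.347 km/s.
Δv = Δv₁ + Δv₂ = 4.319 + 2.347 = 6.666 km/s.

Δv = 6.67 km/s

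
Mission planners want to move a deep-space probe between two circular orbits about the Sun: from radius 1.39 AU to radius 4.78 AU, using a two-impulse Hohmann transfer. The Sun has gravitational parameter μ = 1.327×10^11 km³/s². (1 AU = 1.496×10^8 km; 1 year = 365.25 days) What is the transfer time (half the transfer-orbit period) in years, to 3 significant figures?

In km: r₁ = 1.39 × 1.496×10^8 = 2.07944×10^8 km; r₂ = 4.78 × 1.496×10^8 = 7.15088×10^8 km.
Transfer-ellipse semi-major axis a_t = (r₁ + r₂)/2 = (2.07944×10^8 + 7.15088×10^8)/2 = 4.61516×10^8 km.
Transfer time t = π√(a_t³/μ) = π√((4.61516×10^8)³ / 1.327×10^11) = 8.551×10^7 s.
Converting: 8.551×10^7 s ÷ 3.15576×10^7 s/year (365.25 × 86400) = 2.71 years.

t = 2.71 years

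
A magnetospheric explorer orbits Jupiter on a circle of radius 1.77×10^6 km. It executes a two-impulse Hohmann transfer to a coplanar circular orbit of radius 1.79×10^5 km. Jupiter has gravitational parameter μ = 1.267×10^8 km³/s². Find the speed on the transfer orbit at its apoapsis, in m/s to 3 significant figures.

v = 3630 m/s

Semi-major axis of the transfer orbit: a_t = (1.770×10^6 + 1.790×10^5)/2 = 9.745×10^5 km.
The apoapsis of the transfer ellipse is at r = 1.770×10^6 km.
From the vis-viva equation, v = √[μ(2/r − 1/a_t)] = 3.626 km/s.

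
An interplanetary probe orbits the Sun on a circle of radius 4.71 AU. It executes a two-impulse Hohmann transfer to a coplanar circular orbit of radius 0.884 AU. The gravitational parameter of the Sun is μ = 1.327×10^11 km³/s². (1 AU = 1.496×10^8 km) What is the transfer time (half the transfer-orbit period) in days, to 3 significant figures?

In km: r₁ = 4.71 × 1.496×10^8 = 7.04616×10^8 km; r₂ = 0.884 × 1.496×10^8 = 1.322464×10^8 km.
Transfer-ellipse semi-major axis a_t = (r₁ + r₂)/2 = (7.04616×10^8 + 1.322464×10^8)/2 = 4.184312×10^8 km.
Half the transfer-orbit period gives t = π√(a_t³/μ) = 7.382×10^7 s.
Converting: 7.382×10^7 s ÷ 86400 s/day = 854 days.

t = 854 days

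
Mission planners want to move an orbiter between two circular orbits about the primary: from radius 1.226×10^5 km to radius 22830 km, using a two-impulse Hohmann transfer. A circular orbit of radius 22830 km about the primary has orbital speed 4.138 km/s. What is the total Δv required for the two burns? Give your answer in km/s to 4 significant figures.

From the circular-orbit relation v² = μ/r at r = 22830 km: μ = v²r = (4.138)² × 22830 = 3.90919×10^5 km³/s².
Semi-major axis of the transfer orbit: a_t = (1.226×10^5 + 22830)/2 = 72715 km.
Circular speed at r₁: v₁ = √(μ/r₁) = √(3.90919×10^5/1.226×10^5) = 1.7857 km/s.
Transfer-orbit speed at r₁ (vis-viva): v_a = √[μ(2/r₁ − 1/a_t)] = 1.0006 km/s.
First burn Δv₁ = |v_a − v₁| = 0.7851 km/s.
At r₂, v₂ = √(μ/r₂) = 4.138 km/s.
Transfer-orbit speed at r₂: v_p = √[μ(2/r₂ − 1/a_t)] = 5.373 km/s.
Second burn Δv₂ = |v₂ − v_p| = 1.235 km/s.
Total Δv = Δv₁ + Δv₂ = 2.020 km/s.

Δv = 2.020 km/s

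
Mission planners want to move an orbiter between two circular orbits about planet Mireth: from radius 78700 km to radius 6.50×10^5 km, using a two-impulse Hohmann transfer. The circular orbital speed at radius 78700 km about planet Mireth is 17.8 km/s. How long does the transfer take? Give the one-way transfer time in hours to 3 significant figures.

t = 38.4 hours

From the circular-orbit relation v² = μ/r at r = 78700 km: μ = v²r = (17.8)² × 78700 = 2.49353×10^7 km³/s².
Transfer-ellipse semi-major axis a_t = (r₁ + r₂)/2 = (78700 + 6.500×10^5)/2 = 3.6435×10^5 km.
Transfer time t = π√(a_t³/μ) = π√((3.6435×10^5)³ / 2.49353×10^7) = 1.384×10^5 s.
Converting: 1.384×10^5 s ÷ 3600 s/hour = 38.4 hours.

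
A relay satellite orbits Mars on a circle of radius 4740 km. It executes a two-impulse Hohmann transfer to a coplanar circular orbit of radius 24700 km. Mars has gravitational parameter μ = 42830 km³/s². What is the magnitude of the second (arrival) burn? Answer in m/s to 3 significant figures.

The Hohmann ellipse has a_t = (r₁ + r₂)/2 = 14720 km.
On the circular orbit at r = 24700 km, v_c = √(μ/r) = 1.3168 km/s.
Transfer-orbit speed at the same r (vis-viva, a = a_t): v_t = √[μ(2/r − 1/a_t)] = 0.74724 km/s.
Δv₂ = |v_t − v_c| = |0.74724 − 1.3168| = 0.5696 km/s.

Δv₂ = 570 m/s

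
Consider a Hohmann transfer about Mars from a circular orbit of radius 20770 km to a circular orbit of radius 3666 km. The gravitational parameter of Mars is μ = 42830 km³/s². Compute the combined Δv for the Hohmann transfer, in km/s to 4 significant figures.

The Hohmann ellipse has a_t = (r₁ + r₂)/2 = 12218 km.
Circular speed at r₁: v₁ = √(μ/r₁) = √(42830/20770) = 1.436004 km/s.
Transfer-orbit speed at r₁ (vis-viva): v_a = √[μ(2/r₁ − 1/a_t)] = 0.7865964 km/s.
First burn Δv₁ = |v_a − v₁| = 0.64941 km/s.
Circular speed at r₂: v₂ = √(μ/r₂) = 3.4180 km/s.
Transfer-orbit speed at r₂: v_p = √[μ(2/r₂ − 1/a_t)] = 4.4565 km/s.
Second burn Δv₂ = |v₂ − v_p| = 1.0385 km/s.
Total Δv = Δv₁ + Δv₂ = 1.688 km/s.

Δv = 1.688 km/s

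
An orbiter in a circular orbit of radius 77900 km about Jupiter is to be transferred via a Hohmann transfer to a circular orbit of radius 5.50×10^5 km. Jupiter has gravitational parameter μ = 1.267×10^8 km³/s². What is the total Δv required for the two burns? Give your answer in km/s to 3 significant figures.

Transfer-ellipse semi-major axis a_t = (r₁ + r₂)/2 = (77900 + 5.500×10^5)/2 = 3.1395×10^5 km.
At r₁ the circular-orbit speed is v₁ = √(μ/r₁) = 40.33 km/s.
Transfer-orbit speed at r₁ (vis-viva equation): v_p = √[μ(2/r₁ − 1/a_t)] = 53.38 km/s.
First burn Δv₁ = |v_p − v₁| = 13.05 km/s.
Circular speed at r₂: v₂ = √(μ/r₂) = 15.1777 km/s.
Transfer-orbit speed at r₂: v_a = √[μ(2/r₂ − 1/a_t)] = 7.56041 km/s.
Second burn Δv₂ = |v₂ − v_a| = 7.617 km/s.
Total Δv = Δv₁ + Δv₂ = 20.67 km/s.

Δv = 20.7 km/s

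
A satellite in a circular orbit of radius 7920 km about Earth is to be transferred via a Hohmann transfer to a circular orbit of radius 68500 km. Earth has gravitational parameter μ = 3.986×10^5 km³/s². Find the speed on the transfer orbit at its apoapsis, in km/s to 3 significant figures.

Transfer-ellipse semi-major axis a_t = (r₁ + r₂)/2 = (7920 + 68500)/2 = 38210 km.
At apoapsis, r = 68500 km.
Vis-viva: v = √[μ(2/r − 1/a_t)] = √[3.986×10^5 × (2/68500 − 1/38210)] = 1.098 km/s.

v = 1.10 km/s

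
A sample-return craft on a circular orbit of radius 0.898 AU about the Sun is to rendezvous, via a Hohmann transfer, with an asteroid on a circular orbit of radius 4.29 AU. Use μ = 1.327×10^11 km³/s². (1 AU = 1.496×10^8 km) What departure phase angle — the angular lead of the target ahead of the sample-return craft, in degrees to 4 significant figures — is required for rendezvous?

φ = 95.37°

In km: r₁ = 0.898 × 1.496×10^8 = 1.343408×10^8 km; r₂ = 4.29 × 1.496×10^8 = 6.41784×10^8 km.
Semi-major axis of the transfer orbit: a_t = (1.343408×10^8 + 6.41784×10^8)/2 = 3.880624×10^8 km.
The half-period of the transfer ellipse is t = π√(a_t³/μ) = 6.593×10^7 s.
Target angular speed ω₂ = √(μ/r₂³) = 2.241×10^-8 rad/s.
Angle swept by the target during transfer: ω₂·t = 1.477 rad = 84.63°.
Arrival is 180° from departure on the ellipse, so φ = 180° − 84.63° = 95.37°.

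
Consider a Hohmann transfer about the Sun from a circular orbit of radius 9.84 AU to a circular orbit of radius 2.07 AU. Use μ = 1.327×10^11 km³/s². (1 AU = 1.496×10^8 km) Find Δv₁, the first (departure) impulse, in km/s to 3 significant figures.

In km: r₁ = 9.84 × 1.496×10^8 = 1.472064×10^9 km; r₂ = 2.07 × 1.496×10^8 = 3.09672×10^8 km.
The Hohmann ellipse has a_t = (r₁ + r₂)/2 = 8.90868×10^8 km.
On the circular orbit at r = 1.472064×10^9 km, v_c = √(μ/r) = 9.495 km/s.
Vis-viva on the transfer ellipse at r = 1.472064×10^9 km gives v_t = √[μ(2/r − 1/a_t)] = 5.598 km/s.
Δv₁ = |v_t − v_c| = |5.598 − 9.495| = 3.897 km/s.

Δv₁ = 3.90 km/s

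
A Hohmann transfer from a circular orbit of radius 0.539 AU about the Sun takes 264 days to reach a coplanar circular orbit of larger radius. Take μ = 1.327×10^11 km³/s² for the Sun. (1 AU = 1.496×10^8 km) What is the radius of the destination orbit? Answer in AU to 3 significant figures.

In km: r₁ = 0.539 × 1.496×10^8 = 8.06344×10^7 km.
Transfer time t = 264 days = 2.28096×10^7 s, and t = π√(a_t³/μ).
So a_t = (μ t²/π²)^(1/3) = (1.327×10^11 × (2.28096×10^7)² / π²)^(1/3) = 1.9125×10^8 km.
Since a_t = (r₁ + r₂)/2, r₂ = 2a_t − r₁ = 2×1.9125×10^8 − 8.06344×10^7 = 3.018656×10^8 km.
In AU: r₂ = 3.018656×10^8 / 1.496×10^8 = 2.02 AU.

r₂ = 2.02 AU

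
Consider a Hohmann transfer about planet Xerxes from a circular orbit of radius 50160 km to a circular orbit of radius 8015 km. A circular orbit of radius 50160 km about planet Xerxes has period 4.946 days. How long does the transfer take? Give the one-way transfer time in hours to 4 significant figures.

From Kepler's third law T² = 4π²r³/μ at r = 50160 km, T = 4.946 days = 4.946 × 86400 s = 4.273344×10^5 s: μ = 4π²r³/T² = 27283.3 km³/s².
The Hohmann ellipse has a_t = (r₁ + r₂)/2 = 29087.5 km.
Half the transfer-orbit period gives t = π√(a_t³/μ) = 94350 s.
Converting: 94350 s ÷ 3600 s/hour = 26.21 hours.

t = 26.21 hours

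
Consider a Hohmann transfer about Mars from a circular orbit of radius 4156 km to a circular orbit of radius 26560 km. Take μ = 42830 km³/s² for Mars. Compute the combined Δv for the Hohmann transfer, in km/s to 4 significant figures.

The Hohmann ellipse has a_t = (r₁ + r₂)/2 = 15358 km.
Circular speed at r₁: v₁ = √(μ/r₁) = √(42830/4156) = 3.21023 km/s.
On the transfer ellipse at r₁, vis-viva gives v_p = √[μ(2/r₁ − 1/a_t)] = 4.22166 km/s.
First burn Δv₁ = |v_p − v₁| = 1.0114 km/s.
At r₂, v₂ = √(μ/r₂) = 1.26987 km/s.
Transfer-orbit speed at r₂: v_a = √[μ(2/r₂ − 1/a_t)] = 0.660588 km/s.
Second burn Δv₂ = |v₂ − v_a| = 0.60928 km/s.
Δv = Δv₁ + Δv₂ = 1.0114 + 0.60928 = 1.621 km/s.

Δv = 1.621 km/s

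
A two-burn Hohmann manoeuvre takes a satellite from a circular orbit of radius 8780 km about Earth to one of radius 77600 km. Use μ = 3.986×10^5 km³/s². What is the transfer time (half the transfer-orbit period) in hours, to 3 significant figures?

t = 12.4 hours

The Hohmann ellipse has a_t = (r₁ + r₂)/2 = 43190 km.
Half the transfer-orbit period gives t = π√(a_t³/μ) = 44660 s.
Converting: 44660 s ÷ 3600 s/hour = 12.4 hours.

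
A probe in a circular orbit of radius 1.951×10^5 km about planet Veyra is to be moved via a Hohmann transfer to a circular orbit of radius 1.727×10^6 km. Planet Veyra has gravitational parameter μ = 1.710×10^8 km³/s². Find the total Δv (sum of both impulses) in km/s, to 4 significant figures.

Δv = 15.55 km/s

Transfer-ellipse semi-major axis a_t = (r₁ + r₂)/2 = (1.951×10^5 + 1.727×10^6)/2 = 9.6105×10^5 km.
Circular speed at r₁: v₁ = √(μ/r₁) = √(1.710×10^8/1.951×10^5) = 29.61 km/s.
Transfer-orbit speed at r₁ (vis-viva): v_p = √[μ(2/r₁ − 1/a_t)] = 39.69 km/s.
First burn Δv₁ = |v_p − v₁| = 10.08 km/s.
Circular speed at r₂: v₂ = √(μ/r₂) = 9.9507 km/s.
Transfer-orbit speed at r₂: v_a = √[μ(2/r₂ − 1/a_t)] = 4.4834 km/s.
Second burn Δv₂ = |v₂ − v_a| = 5.467 km/s.
Δv = Δv₁ + Δv₂ = 10.08 + 5.467 = 15.55 km/s.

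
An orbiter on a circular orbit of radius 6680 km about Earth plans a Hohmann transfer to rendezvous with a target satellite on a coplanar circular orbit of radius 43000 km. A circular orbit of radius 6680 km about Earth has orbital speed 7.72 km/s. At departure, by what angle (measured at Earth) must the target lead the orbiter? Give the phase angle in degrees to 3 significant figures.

From the circular-orbit relation v² = μ/r at r = 6680 km: μ = v²r = (7.72)² × 6680 = 3.98117×10^5 km³/s².
The Hohmann ellipse has a_t = (r₁ + r₂)/2 = 24840 km.
Transfer time t = π√(a_t³/μ) = 19493 s.
The target's mean motion on its circular orbit is ω₂ = √(μ/r₂³) = 7.0762×10^-5 rad/s.
Angle swept by the target during transfer: ω₂·t = 1.3794 rad = 79.03°.
Arrival is 180° from departure on the ellipse, so φ = 180° − 79.03° = 101°.

φ = 101°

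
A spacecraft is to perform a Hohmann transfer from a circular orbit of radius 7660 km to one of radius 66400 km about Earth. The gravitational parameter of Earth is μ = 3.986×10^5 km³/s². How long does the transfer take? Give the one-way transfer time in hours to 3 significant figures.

t = 9.85 hours

The Hohmann ellipse has a_t = (r₁ + r₂)/2 = 37030 km.
Half the transfer-orbit period gives t = π√(a_t³/μ) = 35460 s.
Converting: 35460 s ÷ 3600 s/hour = 9.85 hours.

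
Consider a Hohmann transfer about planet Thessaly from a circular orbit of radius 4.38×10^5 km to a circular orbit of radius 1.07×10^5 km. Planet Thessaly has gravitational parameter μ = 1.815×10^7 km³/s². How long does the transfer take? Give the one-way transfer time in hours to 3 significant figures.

Transfer-ellipse semi-major axis a_t = (r₁ + r₂)/2 = (4.380×10^5 + 1.070×10^5)/2 = 2.725×10^5 km.
By Kepler's third law the transfer-orbit period is T = 2π√(a_t³/μ), so t = T/2 = 1.049×10^5 s.
Converting: 1.049×10^5 s ÷ 3600 s/hour = 29.1 hours.

t = 29.1 hours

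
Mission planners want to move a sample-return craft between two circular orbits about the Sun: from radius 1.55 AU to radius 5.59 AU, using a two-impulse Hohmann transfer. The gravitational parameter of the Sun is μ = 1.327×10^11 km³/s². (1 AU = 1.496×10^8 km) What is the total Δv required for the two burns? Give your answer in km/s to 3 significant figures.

Δv = 10.3 km/s

In km: r₁ = 1.55 × 1.496×10^8 = 2.3188×10^8 km; r₂ = 5.59 × 1.496×10^8 = 8.36264×10^8 km.
Transfer-ellipse semi-major axis a_t = (r₁ + r₂)/2 = (2.3188×10^8 + 8.36264×10^8)/2 = 5.34072×10^8 km.
Circular speed at r₁: v₁ = √(μ/r₁) = √(1.327×10^11/2.3188×10^8) = 23.9223 km/s.
On the transfer ellipse at r₁, vis-viva equation gives v_p = √[μ(2/r₁ − 1/a_t)] = 29.9347 km/s.
First burn Δv₁ = |v_p − v₁| = 6.012 km/s.
Circular speed at r₂: v₂ = √(μ/r₂) = 12.597 km/s.
Transfer-orbit speed at r₂: v_a = √[μ(2/r₂ − 1/a_t)] = 8.3003 km/s.
Second burn Δv₂ = |v₂ − v_a| = 4.297 km/s.
Δv = Δv₁ + Δv₂ = 6.012 + 4.297 = 10.31 km/s.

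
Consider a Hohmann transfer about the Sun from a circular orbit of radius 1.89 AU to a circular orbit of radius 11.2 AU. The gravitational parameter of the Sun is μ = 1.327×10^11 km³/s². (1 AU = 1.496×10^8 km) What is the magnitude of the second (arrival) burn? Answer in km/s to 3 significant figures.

In km: r₁ = 1.89 × 1.496×10^8 = 2.82744×10^8 km; r₂ = 11.2 × 1.496×10^8 = 1.67552×10^9 km.
The Hohmann ellipse has a_t = (r₁ + r₂)/2 = 9.79132×10^8 km.
On the circular orbit at r = 1.67552×10^9 km, v_c = √(μ/r) = 8.899 km/s.
Vis-viva on the transfer ellipse at r = 1.67552×10^9 km gives v_t = √[μ(2/r − 1/a_t)] = 4.782 km/s.
Δv₂ = |v_t − v_c| = |4.782 − 8.899| = 4.117 km/s.

Δv₂ = 4.12 km/s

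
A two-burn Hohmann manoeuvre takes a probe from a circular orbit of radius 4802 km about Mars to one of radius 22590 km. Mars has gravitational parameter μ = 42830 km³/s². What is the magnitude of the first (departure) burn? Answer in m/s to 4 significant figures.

Transfer-ellipse semi-major axis a_t = (r₁ + r₂)/2 = (4802 + 22590)/2 = 13696 km.
On the circular orbit at r = 4802 km, v_c = √(μ/r) = 2.987 km/s.
Transfer-orbit speed at the same r (vis-viva, a = a_t): v_t = √[μ(2/r − 1/a_t)] = 3.836 km/s.
Δv₁ = |v_t − v_c| = |3.836 − 2.987| = 0.8490 km/s.

Δv₁ = 849.0 m/s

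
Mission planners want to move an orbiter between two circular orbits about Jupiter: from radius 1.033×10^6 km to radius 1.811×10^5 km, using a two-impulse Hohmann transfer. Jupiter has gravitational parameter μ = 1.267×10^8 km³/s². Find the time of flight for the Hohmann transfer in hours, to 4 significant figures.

Transfer-ellipse semi-major axis a_t = (r₁ + r₂)/2 = (1.033×10^6 + 1.811×10^5)/2 = 6.0705×10^5 km.
Transfer time t = π√(a_t³/μ) = π√((6.0705×10^5)³ / 1.267×10^8) = 1.320×10^5 s.
Converting: 1.320×10^5 s ÷ 3600 s/hour = 36.67 hours.

t = 36.67 hours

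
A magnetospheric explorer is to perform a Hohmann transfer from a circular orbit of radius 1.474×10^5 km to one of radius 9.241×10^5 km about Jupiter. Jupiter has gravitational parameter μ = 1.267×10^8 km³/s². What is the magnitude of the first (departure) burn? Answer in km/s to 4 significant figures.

The Hohmann ellipse has a_t = (r₁ + r₂)/2 = 5.3575×10^5 km.
On the circular orbit at r = 1.474×10^5 km, v_c = √(μ/r) = 29.318 km/s.
Vis-viva on the transfer ellipse at r = 1.474×10^5 km gives v_t = √[μ(2/r − 1/a_t)] = 38.505 km/s.
Δv₁ = |v_t − v_c| = |38.505 − 29.318| = 9.187 km/s.

Δv₁ = 9.187 km/s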